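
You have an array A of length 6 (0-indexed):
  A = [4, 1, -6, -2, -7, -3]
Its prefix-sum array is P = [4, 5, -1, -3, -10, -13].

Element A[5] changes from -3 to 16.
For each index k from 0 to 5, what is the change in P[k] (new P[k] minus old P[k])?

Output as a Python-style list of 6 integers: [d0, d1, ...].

Element change: A[5] -3 -> 16, delta = 19
For k < 5: P[k] unchanged, delta_P[k] = 0
For k >= 5: P[k] shifts by exactly 19
Delta array: [0, 0, 0, 0, 0, 19]

Answer: [0, 0, 0, 0, 0, 19]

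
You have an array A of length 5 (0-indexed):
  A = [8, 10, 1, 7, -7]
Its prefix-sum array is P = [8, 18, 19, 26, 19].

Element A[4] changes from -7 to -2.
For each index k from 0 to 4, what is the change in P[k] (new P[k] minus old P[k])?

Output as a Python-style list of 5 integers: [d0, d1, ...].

Answer: [0, 0, 0, 0, 5]

Derivation:
Element change: A[4] -7 -> -2, delta = 5
For k < 4: P[k] unchanged, delta_P[k] = 0
For k >= 4: P[k] shifts by exactly 5
Delta array: [0, 0, 0, 0, 5]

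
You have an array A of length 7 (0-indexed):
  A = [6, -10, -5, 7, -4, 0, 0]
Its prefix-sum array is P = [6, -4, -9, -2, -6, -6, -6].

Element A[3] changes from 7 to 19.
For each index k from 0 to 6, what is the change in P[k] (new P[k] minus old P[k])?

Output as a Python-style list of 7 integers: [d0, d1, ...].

Answer: [0, 0, 0, 12, 12, 12, 12]

Derivation:
Element change: A[3] 7 -> 19, delta = 12
For k < 3: P[k] unchanged, delta_P[k] = 0
For k >= 3: P[k] shifts by exactly 12
Delta array: [0, 0, 0, 12, 12, 12, 12]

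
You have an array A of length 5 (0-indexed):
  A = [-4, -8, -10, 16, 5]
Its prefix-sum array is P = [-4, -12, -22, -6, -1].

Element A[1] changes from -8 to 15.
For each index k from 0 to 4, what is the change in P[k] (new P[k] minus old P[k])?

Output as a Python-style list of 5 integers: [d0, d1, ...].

Answer: [0, 23, 23, 23, 23]

Derivation:
Element change: A[1] -8 -> 15, delta = 23
For k < 1: P[k] unchanged, delta_P[k] = 0
For k >= 1: P[k] shifts by exactly 23
Delta array: [0, 23, 23, 23, 23]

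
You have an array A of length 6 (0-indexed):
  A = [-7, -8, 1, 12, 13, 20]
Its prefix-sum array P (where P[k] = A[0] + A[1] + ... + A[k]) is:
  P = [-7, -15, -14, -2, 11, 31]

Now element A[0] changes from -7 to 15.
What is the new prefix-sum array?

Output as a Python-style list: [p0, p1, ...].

Change: A[0] -7 -> 15, delta = 22
P[k] for k < 0: unchanged (A[0] not included)
P[k] for k >= 0: shift by delta = 22
  P[0] = -7 + 22 = 15
  P[1] = -15 + 22 = 7
  P[2] = -14 + 22 = 8
  P[3] = -2 + 22 = 20
  P[4] = 11 + 22 = 33
  P[5] = 31 + 22 = 53

Answer: [15, 7, 8, 20, 33, 53]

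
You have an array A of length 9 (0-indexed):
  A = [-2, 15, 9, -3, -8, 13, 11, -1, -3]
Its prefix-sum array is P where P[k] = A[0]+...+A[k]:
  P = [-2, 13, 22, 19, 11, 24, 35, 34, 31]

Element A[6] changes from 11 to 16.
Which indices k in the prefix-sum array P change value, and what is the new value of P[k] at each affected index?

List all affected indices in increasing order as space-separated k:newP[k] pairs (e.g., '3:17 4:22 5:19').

Answer: 6:40 7:39 8:36

Derivation:
P[k] = A[0] + ... + A[k]
P[k] includes A[6] iff k >= 6
Affected indices: 6, 7, ..., 8; delta = 5
  P[6]: 35 + 5 = 40
  P[7]: 34 + 5 = 39
  P[8]: 31 + 5 = 36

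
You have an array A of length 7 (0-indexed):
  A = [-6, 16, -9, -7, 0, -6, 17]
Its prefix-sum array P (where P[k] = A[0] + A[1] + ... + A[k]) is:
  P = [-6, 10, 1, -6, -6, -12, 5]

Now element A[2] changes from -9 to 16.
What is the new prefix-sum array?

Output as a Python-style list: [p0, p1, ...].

Answer: [-6, 10, 26, 19, 19, 13, 30]

Derivation:
Change: A[2] -9 -> 16, delta = 25
P[k] for k < 2: unchanged (A[2] not included)
P[k] for k >= 2: shift by delta = 25
  P[0] = -6 + 0 = -6
  P[1] = 10 + 0 = 10
  P[2] = 1 + 25 = 26
  P[3] = -6 + 25 = 19
  P[4] = -6 + 25 = 19
  P[5] = -12 + 25 = 13
  P[6] = 5 + 25 = 30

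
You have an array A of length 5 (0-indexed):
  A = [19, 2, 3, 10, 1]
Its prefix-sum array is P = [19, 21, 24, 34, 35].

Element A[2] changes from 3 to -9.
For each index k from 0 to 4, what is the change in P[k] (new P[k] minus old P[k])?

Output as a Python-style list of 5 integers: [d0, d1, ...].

Answer: [0, 0, -12, -12, -12]

Derivation:
Element change: A[2] 3 -> -9, delta = -12
For k < 2: P[k] unchanged, delta_P[k] = 0
For k >= 2: P[k] shifts by exactly -12
Delta array: [0, 0, -12, -12, -12]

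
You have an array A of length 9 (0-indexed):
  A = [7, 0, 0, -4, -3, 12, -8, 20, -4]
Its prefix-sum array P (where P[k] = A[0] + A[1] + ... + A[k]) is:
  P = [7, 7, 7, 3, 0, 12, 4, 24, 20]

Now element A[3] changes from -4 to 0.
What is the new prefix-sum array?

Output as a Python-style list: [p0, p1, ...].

Change: A[3] -4 -> 0, delta = 4
P[k] for k < 3: unchanged (A[3] not included)
P[k] for k >= 3: shift by delta = 4
  P[0] = 7 + 0 = 7
  P[1] = 7 + 0 = 7
  P[2] = 7 + 0 = 7
  P[3] = 3 + 4 = 7
  P[4] = 0 + 4 = 4
  P[5] = 12 + 4 = 16
  P[6] = 4 + 4 = 8
  P[7] = 24 + 4 = 28
  P[8] = 20 + 4 = 24

Answer: [7, 7, 7, 7, 4, 16, 8, 28, 24]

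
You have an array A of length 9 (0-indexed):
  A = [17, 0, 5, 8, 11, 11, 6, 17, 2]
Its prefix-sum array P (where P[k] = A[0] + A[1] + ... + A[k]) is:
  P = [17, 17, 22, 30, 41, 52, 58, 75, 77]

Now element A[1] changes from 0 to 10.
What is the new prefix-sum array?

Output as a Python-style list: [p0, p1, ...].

Answer: [17, 27, 32, 40, 51, 62, 68, 85, 87]

Derivation:
Change: A[1] 0 -> 10, delta = 10
P[k] for k < 1: unchanged (A[1] not included)
P[k] for k >= 1: shift by delta = 10
  P[0] = 17 + 0 = 17
  P[1] = 17 + 10 = 27
  P[2] = 22 + 10 = 32
  P[3] = 30 + 10 = 40
  P[4] = 41 + 10 = 51
  P[5] = 52 + 10 = 62
  P[6] = 58 + 10 = 68
  P[7] = 75 + 10 = 85
  P[8] = 77 + 10 = 87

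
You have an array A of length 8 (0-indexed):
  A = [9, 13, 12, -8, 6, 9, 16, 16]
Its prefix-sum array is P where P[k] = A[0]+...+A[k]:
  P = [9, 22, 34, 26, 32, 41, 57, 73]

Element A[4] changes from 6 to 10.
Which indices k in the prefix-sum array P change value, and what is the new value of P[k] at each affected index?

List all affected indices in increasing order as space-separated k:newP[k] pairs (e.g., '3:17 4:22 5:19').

P[k] = A[0] + ... + A[k]
P[k] includes A[4] iff k >= 4
Affected indices: 4, 5, ..., 7; delta = 4
  P[4]: 32 + 4 = 36
  P[5]: 41 + 4 = 45
  P[6]: 57 + 4 = 61
  P[7]: 73 + 4 = 77

Answer: 4:36 5:45 6:61 7:77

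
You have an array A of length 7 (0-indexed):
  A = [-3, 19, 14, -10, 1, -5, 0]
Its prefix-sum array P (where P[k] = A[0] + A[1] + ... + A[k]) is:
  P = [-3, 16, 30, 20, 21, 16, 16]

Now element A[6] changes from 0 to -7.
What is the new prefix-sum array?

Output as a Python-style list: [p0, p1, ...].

Change: A[6] 0 -> -7, delta = -7
P[k] for k < 6: unchanged (A[6] not included)
P[k] for k >= 6: shift by delta = -7
  P[0] = -3 + 0 = -3
  P[1] = 16 + 0 = 16
  P[2] = 30 + 0 = 30
  P[3] = 20 + 0 = 20
  P[4] = 21 + 0 = 21
  P[5] = 16 + 0 = 16
  P[6] = 16 + -7 = 9

Answer: [-3, 16, 30, 20, 21, 16, 9]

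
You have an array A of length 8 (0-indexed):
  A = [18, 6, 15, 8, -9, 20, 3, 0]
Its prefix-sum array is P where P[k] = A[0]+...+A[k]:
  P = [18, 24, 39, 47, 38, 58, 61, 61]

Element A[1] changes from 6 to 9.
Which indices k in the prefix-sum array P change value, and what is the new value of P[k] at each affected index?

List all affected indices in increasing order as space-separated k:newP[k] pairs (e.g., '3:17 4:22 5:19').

Answer: 1:27 2:42 3:50 4:41 5:61 6:64 7:64

Derivation:
P[k] = A[0] + ... + A[k]
P[k] includes A[1] iff k >= 1
Affected indices: 1, 2, ..., 7; delta = 3
  P[1]: 24 + 3 = 27
  P[2]: 39 + 3 = 42
  P[3]: 47 + 3 = 50
  P[4]: 38 + 3 = 41
  P[5]: 58 + 3 = 61
  P[6]: 61 + 3 = 64
  P[7]: 61 + 3 = 64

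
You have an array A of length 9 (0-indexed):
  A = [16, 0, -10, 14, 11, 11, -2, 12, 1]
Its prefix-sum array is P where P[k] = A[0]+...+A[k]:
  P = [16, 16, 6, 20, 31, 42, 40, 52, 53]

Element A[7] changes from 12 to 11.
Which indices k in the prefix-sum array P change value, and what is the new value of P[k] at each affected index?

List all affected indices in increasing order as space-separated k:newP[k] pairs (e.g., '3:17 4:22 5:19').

Answer: 7:51 8:52

Derivation:
P[k] = A[0] + ... + A[k]
P[k] includes A[7] iff k >= 7
Affected indices: 7, 8, ..., 8; delta = -1
  P[7]: 52 + -1 = 51
  P[8]: 53 + -1 = 52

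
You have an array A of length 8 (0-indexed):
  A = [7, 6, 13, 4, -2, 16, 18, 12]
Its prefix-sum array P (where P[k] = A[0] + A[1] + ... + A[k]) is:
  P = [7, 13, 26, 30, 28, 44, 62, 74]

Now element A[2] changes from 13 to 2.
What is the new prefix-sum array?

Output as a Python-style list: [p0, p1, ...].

Change: A[2] 13 -> 2, delta = -11
P[k] for k < 2: unchanged (A[2] not included)
P[k] for k >= 2: shift by delta = -11
  P[0] = 7 + 0 = 7
  P[1] = 13 + 0 = 13
  P[2] = 26 + -11 = 15
  P[3] = 30 + -11 = 19
  P[4] = 28 + -11 = 17
  P[5] = 44 + -11 = 33
  P[6] = 62 + -11 = 51
  P[7] = 74 + -11 = 63

Answer: [7, 13, 15, 19, 17, 33, 51, 63]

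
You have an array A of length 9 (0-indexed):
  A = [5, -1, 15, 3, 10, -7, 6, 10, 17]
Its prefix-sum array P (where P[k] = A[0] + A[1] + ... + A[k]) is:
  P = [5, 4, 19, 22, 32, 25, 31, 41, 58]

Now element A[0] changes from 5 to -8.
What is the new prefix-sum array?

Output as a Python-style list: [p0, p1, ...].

Change: A[0] 5 -> -8, delta = -13
P[k] for k < 0: unchanged (A[0] not included)
P[k] for k >= 0: shift by delta = -13
  P[0] = 5 + -13 = -8
  P[1] = 4 + -13 = -9
  P[2] = 19 + -13 = 6
  P[3] = 22 + -13 = 9
  P[4] = 32 + -13 = 19
  P[5] = 25 + -13 = 12
  P[6] = 31 + -13 = 18
  P[7] = 41 + -13 = 28
  P[8] = 58 + -13 = 45

Answer: [-8, -9, 6, 9, 19, 12, 18, 28, 45]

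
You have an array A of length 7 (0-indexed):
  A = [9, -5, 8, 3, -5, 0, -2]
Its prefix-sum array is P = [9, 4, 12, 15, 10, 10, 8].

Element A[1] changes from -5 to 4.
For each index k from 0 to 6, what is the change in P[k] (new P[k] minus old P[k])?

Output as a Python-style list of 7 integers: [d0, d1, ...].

Element change: A[1] -5 -> 4, delta = 9
For k < 1: P[k] unchanged, delta_P[k] = 0
For k >= 1: P[k] shifts by exactly 9
Delta array: [0, 9, 9, 9, 9, 9, 9]

Answer: [0, 9, 9, 9, 9, 9, 9]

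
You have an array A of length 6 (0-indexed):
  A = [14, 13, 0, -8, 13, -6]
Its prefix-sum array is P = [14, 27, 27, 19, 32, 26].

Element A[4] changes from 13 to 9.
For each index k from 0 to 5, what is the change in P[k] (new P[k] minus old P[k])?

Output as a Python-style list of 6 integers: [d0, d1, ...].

Element change: A[4] 13 -> 9, delta = -4
For k < 4: P[k] unchanged, delta_P[k] = 0
For k >= 4: P[k] shifts by exactly -4
Delta array: [0, 0, 0, 0, -4, -4]

Answer: [0, 0, 0, 0, -4, -4]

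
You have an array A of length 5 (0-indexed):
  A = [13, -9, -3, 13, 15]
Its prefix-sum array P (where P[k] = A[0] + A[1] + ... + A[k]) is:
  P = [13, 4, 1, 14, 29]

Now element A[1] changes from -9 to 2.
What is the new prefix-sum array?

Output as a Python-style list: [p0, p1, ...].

Change: A[1] -9 -> 2, delta = 11
P[k] for k < 1: unchanged (A[1] not included)
P[k] for k >= 1: shift by delta = 11
  P[0] = 13 + 0 = 13
  P[1] = 4 + 11 = 15
  P[2] = 1 + 11 = 12
  P[3] = 14 + 11 = 25
  P[4] = 29 + 11 = 40

Answer: [13, 15, 12, 25, 40]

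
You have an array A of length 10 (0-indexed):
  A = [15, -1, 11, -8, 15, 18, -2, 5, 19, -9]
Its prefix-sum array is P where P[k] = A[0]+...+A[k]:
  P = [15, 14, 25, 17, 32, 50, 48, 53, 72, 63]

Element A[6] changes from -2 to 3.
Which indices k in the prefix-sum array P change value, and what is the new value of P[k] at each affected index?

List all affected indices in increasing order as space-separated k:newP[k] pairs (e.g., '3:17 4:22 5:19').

Answer: 6:53 7:58 8:77 9:68

Derivation:
P[k] = A[0] + ... + A[k]
P[k] includes A[6] iff k >= 6
Affected indices: 6, 7, ..., 9; delta = 5
  P[6]: 48 + 5 = 53
  P[7]: 53 + 5 = 58
  P[8]: 72 + 5 = 77
  P[9]: 63 + 5 = 68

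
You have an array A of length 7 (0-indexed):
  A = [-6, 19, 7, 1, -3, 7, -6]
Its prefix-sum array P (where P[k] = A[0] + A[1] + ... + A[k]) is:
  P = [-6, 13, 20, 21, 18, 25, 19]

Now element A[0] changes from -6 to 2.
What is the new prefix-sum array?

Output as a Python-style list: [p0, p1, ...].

Answer: [2, 21, 28, 29, 26, 33, 27]

Derivation:
Change: A[0] -6 -> 2, delta = 8
P[k] for k < 0: unchanged (A[0] not included)
P[k] for k >= 0: shift by delta = 8
  P[0] = -6 + 8 = 2
  P[1] = 13 + 8 = 21
  P[2] = 20 + 8 = 28
  P[3] = 21 + 8 = 29
  P[4] = 18 + 8 = 26
  P[5] = 25 + 8 = 33
  P[6] = 19 + 8 = 27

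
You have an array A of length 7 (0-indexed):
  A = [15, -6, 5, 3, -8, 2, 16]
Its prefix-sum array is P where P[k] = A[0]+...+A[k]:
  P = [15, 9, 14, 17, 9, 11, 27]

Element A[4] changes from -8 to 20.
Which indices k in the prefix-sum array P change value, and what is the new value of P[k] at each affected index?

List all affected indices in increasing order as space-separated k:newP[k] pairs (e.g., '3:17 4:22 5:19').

Answer: 4:37 5:39 6:55

Derivation:
P[k] = A[0] + ... + A[k]
P[k] includes A[4] iff k >= 4
Affected indices: 4, 5, ..., 6; delta = 28
  P[4]: 9 + 28 = 37
  P[5]: 11 + 28 = 39
  P[6]: 27 + 28 = 55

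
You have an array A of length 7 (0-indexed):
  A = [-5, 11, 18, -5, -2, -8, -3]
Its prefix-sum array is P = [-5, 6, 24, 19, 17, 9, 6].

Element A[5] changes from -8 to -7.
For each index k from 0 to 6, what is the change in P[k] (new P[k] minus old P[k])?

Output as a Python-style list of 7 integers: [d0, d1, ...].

Element change: A[5] -8 -> -7, delta = 1
For k < 5: P[k] unchanged, delta_P[k] = 0
For k >= 5: P[k] shifts by exactly 1
Delta array: [0, 0, 0, 0, 0, 1, 1]

Answer: [0, 0, 0, 0, 0, 1, 1]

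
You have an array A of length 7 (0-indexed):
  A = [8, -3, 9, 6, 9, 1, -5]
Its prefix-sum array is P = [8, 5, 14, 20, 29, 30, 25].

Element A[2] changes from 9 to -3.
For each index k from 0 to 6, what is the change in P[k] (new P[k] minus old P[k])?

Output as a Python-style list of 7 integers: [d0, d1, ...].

Element change: A[2] 9 -> -3, delta = -12
For k < 2: P[k] unchanged, delta_P[k] = 0
For k >= 2: P[k] shifts by exactly -12
Delta array: [0, 0, -12, -12, -12, -12, -12]

Answer: [0, 0, -12, -12, -12, -12, -12]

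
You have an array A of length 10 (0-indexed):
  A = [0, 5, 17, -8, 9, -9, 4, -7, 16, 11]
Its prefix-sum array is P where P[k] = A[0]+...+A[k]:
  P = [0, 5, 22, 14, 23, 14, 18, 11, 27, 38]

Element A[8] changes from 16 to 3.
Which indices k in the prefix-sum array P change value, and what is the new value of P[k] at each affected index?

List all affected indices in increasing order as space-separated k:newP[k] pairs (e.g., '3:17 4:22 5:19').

Answer: 8:14 9:25

Derivation:
P[k] = A[0] + ... + A[k]
P[k] includes A[8] iff k >= 8
Affected indices: 8, 9, ..., 9; delta = -13
  P[8]: 27 + -13 = 14
  P[9]: 38 + -13 = 25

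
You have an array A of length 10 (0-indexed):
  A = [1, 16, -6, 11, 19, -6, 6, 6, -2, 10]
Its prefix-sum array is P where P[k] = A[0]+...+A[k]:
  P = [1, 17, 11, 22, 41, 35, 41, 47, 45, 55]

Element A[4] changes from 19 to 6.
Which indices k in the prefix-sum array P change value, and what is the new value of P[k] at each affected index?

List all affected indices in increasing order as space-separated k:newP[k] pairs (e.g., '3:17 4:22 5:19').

P[k] = A[0] + ... + A[k]
P[k] includes A[4] iff k >= 4
Affected indices: 4, 5, ..., 9; delta = -13
  P[4]: 41 + -13 = 28
  P[5]: 35 + -13 = 22
  P[6]: 41 + -13 = 28
  P[7]: 47 + -13 = 34
  P[8]: 45 + -13 = 32
  P[9]: 55 + -13 = 42

Answer: 4:28 5:22 6:28 7:34 8:32 9:42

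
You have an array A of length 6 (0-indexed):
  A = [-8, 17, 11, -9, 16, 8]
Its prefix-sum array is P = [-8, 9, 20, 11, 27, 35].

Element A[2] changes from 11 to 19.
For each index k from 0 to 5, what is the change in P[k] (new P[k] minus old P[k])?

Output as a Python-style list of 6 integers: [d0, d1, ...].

Element change: A[2] 11 -> 19, delta = 8
For k < 2: P[k] unchanged, delta_P[k] = 0
For k >= 2: P[k] shifts by exactly 8
Delta array: [0, 0, 8, 8, 8, 8]

Answer: [0, 0, 8, 8, 8, 8]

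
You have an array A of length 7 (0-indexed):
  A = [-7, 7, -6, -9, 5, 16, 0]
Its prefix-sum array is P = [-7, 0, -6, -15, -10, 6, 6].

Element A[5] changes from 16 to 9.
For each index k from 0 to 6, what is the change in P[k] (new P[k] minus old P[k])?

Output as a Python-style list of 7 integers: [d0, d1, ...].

Element change: A[5] 16 -> 9, delta = -7
For k < 5: P[k] unchanged, delta_P[k] = 0
For k >= 5: P[k] shifts by exactly -7
Delta array: [0, 0, 0, 0, 0, -7, -7]

Answer: [0, 0, 0, 0, 0, -7, -7]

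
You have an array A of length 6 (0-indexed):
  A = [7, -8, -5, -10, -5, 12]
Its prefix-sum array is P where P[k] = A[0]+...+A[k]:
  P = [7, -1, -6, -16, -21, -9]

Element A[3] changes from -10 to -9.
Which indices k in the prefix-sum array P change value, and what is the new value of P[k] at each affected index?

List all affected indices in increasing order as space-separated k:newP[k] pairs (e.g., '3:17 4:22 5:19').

Answer: 3:-15 4:-20 5:-8

Derivation:
P[k] = A[0] + ... + A[k]
P[k] includes A[3] iff k >= 3
Affected indices: 3, 4, ..., 5; delta = 1
  P[3]: -16 + 1 = -15
  P[4]: -21 + 1 = -20
  P[5]: -9 + 1 = -8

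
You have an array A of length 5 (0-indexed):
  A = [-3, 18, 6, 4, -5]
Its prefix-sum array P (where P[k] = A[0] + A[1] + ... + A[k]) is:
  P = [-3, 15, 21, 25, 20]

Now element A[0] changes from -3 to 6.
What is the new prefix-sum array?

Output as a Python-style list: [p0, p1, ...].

Change: A[0] -3 -> 6, delta = 9
P[k] for k < 0: unchanged (A[0] not included)
P[k] for k >= 0: shift by delta = 9
  P[0] = -3 + 9 = 6
  P[1] = 15 + 9 = 24
  P[2] = 21 + 9 = 30
  P[3] = 25 + 9 = 34
  P[4] = 20 + 9 = 29

Answer: [6, 24, 30, 34, 29]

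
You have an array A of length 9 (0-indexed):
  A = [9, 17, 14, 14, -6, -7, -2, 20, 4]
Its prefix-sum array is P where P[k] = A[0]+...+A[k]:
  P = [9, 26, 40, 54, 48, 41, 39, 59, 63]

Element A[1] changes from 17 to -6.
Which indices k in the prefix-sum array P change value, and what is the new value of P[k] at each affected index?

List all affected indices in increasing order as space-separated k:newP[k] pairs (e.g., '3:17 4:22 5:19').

P[k] = A[0] + ... + A[k]
P[k] includes A[1] iff k >= 1
Affected indices: 1, 2, ..., 8; delta = -23
  P[1]: 26 + -23 = 3
  P[2]: 40 + -23 = 17
  P[3]: 54 + -23 = 31
  P[4]: 48 + -23 = 25
  P[5]: 41 + -23 = 18
  P[6]: 39 + -23 = 16
  P[7]: 59 + -23 = 36
  P[8]: 63 + -23 = 40

Answer: 1:3 2:17 3:31 4:25 5:18 6:16 7:36 8:40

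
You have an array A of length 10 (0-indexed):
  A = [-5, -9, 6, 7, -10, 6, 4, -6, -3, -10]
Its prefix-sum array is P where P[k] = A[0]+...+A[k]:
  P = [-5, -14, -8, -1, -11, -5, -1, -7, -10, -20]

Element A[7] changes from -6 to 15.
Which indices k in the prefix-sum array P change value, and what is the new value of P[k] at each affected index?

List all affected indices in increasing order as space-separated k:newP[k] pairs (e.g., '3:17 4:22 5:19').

P[k] = A[0] + ... + A[k]
P[k] includes A[7] iff k >= 7
Affected indices: 7, 8, ..., 9; delta = 21
  P[7]: -7 + 21 = 14
  P[8]: -10 + 21 = 11
  P[9]: -20 + 21 = 1

Answer: 7:14 8:11 9:1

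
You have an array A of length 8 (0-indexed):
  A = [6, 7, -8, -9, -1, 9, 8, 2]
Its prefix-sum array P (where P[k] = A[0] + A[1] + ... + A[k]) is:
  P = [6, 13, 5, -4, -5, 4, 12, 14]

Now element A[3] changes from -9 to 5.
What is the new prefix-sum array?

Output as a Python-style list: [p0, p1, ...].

Change: A[3] -9 -> 5, delta = 14
P[k] for k < 3: unchanged (A[3] not included)
P[k] for k >= 3: shift by delta = 14
  P[0] = 6 + 0 = 6
  P[1] = 13 + 0 = 13
  P[2] = 5 + 0 = 5
  P[3] = -4 + 14 = 10
  P[4] = -5 + 14 = 9
  P[5] = 4 + 14 = 18
  P[6] = 12 + 14 = 26
  P[7] = 14 + 14 = 28

Answer: [6, 13, 5, 10, 9, 18, 26, 28]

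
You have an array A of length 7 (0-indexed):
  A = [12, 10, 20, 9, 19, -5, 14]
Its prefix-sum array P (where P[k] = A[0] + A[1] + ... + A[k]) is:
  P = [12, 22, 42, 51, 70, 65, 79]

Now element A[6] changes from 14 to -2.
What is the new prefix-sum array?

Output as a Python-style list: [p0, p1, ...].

Answer: [12, 22, 42, 51, 70, 65, 63]

Derivation:
Change: A[6] 14 -> -2, delta = -16
P[k] for k < 6: unchanged (A[6] not included)
P[k] for k >= 6: shift by delta = -16
  P[0] = 12 + 0 = 12
  P[1] = 22 + 0 = 22
  P[2] = 42 + 0 = 42
  P[3] = 51 + 0 = 51
  P[4] = 70 + 0 = 70
  P[5] = 65 + 0 = 65
  P[6] = 79 + -16 = 63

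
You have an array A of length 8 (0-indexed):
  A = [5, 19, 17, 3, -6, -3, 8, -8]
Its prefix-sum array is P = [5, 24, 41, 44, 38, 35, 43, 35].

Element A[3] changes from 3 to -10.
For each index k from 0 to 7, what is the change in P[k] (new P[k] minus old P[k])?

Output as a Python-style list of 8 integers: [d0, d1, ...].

Element change: A[3] 3 -> -10, delta = -13
For k < 3: P[k] unchanged, delta_P[k] = 0
For k >= 3: P[k] shifts by exactly -13
Delta array: [0, 0, 0, -13, -13, -13, -13, -13]

Answer: [0, 0, 0, -13, -13, -13, -13, -13]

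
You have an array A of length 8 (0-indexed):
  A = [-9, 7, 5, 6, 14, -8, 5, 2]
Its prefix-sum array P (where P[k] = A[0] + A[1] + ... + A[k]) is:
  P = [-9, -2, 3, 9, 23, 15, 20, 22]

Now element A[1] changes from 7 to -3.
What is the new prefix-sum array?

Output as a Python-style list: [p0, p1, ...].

Answer: [-9, -12, -7, -1, 13, 5, 10, 12]

Derivation:
Change: A[1] 7 -> -3, delta = -10
P[k] for k < 1: unchanged (A[1] not included)
P[k] for k >= 1: shift by delta = -10
  P[0] = -9 + 0 = -9
  P[1] = -2 + -10 = -12
  P[2] = 3 + -10 = -7
  P[3] = 9 + -10 = -1
  P[4] = 23 + -10 = 13
  P[5] = 15 + -10 = 5
  P[6] = 20 + -10 = 10
  P[7] = 22 + -10 = 12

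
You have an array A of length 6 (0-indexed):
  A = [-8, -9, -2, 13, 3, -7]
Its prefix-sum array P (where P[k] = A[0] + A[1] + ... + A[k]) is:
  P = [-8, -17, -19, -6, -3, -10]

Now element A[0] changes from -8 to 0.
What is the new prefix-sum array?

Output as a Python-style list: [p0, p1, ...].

Answer: [0, -9, -11, 2, 5, -2]

Derivation:
Change: A[0] -8 -> 0, delta = 8
P[k] for k < 0: unchanged (A[0] not included)
P[k] for k >= 0: shift by delta = 8
  P[0] = -8 + 8 = 0
  P[1] = -17 + 8 = -9
  P[2] = -19 + 8 = -11
  P[3] = -6 + 8 = 2
  P[4] = -3 + 8 = 5
  P[5] = -10 + 8 = -2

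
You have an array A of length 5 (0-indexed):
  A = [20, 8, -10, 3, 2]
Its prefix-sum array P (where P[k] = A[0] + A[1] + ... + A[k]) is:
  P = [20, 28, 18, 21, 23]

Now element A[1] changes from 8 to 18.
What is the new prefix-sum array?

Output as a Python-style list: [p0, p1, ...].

Change: A[1] 8 -> 18, delta = 10
P[k] for k < 1: unchanged (A[1] not included)
P[k] for k >= 1: shift by delta = 10
  P[0] = 20 + 0 = 20
  P[1] = 28 + 10 = 38
  P[2] = 18 + 10 = 28
  P[3] = 21 + 10 = 31
  P[4] = 23 + 10 = 33

Answer: [20, 38, 28, 31, 33]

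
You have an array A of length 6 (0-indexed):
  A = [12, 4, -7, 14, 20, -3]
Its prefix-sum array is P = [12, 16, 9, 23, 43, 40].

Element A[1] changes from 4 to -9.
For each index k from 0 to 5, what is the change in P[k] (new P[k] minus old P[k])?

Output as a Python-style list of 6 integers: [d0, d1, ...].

Element change: A[1] 4 -> -9, delta = -13
For k < 1: P[k] unchanged, delta_P[k] = 0
For k >= 1: P[k] shifts by exactly -13
Delta array: [0, -13, -13, -13, -13, -13]

Answer: [0, -13, -13, -13, -13, -13]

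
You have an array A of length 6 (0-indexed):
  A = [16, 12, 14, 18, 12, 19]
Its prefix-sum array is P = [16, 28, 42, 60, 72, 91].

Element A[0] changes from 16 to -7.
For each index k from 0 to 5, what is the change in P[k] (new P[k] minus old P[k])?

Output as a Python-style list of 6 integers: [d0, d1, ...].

Answer: [-23, -23, -23, -23, -23, -23]

Derivation:
Element change: A[0] 16 -> -7, delta = -23
For k < 0: P[k] unchanged, delta_P[k] = 0
For k >= 0: P[k] shifts by exactly -23
Delta array: [-23, -23, -23, -23, -23, -23]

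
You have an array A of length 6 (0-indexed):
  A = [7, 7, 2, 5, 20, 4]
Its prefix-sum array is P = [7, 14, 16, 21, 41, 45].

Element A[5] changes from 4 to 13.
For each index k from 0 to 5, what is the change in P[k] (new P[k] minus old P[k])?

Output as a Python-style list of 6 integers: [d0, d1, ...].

Element change: A[5] 4 -> 13, delta = 9
For k < 5: P[k] unchanged, delta_P[k] = 0
For k >= 5: P[k] shifts by exactly 9
Delta array: [0, 0, 0, 0, 0, 9]

Answer: [0, 0, 0, 0, 0, 9]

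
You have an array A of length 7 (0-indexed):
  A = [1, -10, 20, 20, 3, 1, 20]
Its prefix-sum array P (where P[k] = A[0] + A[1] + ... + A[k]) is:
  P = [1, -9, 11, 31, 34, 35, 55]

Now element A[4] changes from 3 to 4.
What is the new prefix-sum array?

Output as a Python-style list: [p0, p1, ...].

Change: A[4] 3 -> 4, delta = 1
P[k] for k < 4: unchanged (A[4] not included)
P[k] for k >= 4: shift by delta = 1
  P[0] = 1 + 0 = 1
  P[1] = -9 + 0 = -9
  P[2] = 11 + 0 = 11
  P[3] = 31 + 0 = 31
  P[4] = 34 + 1 = 35
  P[5] = 35 + 1 = 36
  P[6] = 55 + 1 = 56

Answer: [1, -9, 11, 31, 35, 36, 56]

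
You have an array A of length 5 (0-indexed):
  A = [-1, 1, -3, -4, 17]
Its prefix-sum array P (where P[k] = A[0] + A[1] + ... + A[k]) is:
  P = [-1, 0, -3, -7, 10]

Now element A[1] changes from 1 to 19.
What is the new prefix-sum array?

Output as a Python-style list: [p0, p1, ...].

Change: A[1] 1 -> 19, delta = 18
P[k] for k < 1: unchanged (A[1] not included)
P[k] for k >= 1: shift by delta = 18
  P[0] = -1 + 0 = -1
  P[1] = 0 + 18 = 18
  P[2] = -3 + 18 = 15
  P[3] = -7 + 18 = 11
  P[4] = 10 + 18 = 28

Answer: [-1, 18, 15, 11, 28]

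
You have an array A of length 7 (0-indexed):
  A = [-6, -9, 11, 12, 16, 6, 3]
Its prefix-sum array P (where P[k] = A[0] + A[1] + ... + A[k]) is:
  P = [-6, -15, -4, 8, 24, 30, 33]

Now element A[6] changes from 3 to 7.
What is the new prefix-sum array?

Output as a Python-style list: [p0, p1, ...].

Change: A[6] 3 -> 7, delta = 4
P[k] for k < 6: unchanged (A[6] not included)
P[k] for k >= 6: shift by delta = 4
  P[0] = -6 + 0 = -6
  P[1] = -15 + 0 = -15
  P[2] = -4 + 0 = -4
  P[3] = 8 + 0 = 8
  P[4] = 24 + 0 = 24
  P[5] = 30 + 0 = 30
  P[6] = 33 + 4 = 37

Answer: [-6, -15, -4, 8, 24, 30, 37]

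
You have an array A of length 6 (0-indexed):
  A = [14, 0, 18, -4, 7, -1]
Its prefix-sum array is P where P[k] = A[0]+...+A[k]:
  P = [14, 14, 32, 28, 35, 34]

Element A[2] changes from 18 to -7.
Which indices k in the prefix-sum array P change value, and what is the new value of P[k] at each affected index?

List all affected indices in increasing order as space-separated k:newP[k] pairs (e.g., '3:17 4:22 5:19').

P[k] = A[0] + ... + A[k]
P[k] includes A[2] iff k >= 2
Affected indices: 2, 3, ..., 5; delta = -25
  P[2]: 32 + -25 = 7
  P[3]: 28 + -25 = 3
  P[4]: 35 + -25 = 10
  P[5]: 34 + -25 = 9

Answer: 2:7 3:3 4:10 5:9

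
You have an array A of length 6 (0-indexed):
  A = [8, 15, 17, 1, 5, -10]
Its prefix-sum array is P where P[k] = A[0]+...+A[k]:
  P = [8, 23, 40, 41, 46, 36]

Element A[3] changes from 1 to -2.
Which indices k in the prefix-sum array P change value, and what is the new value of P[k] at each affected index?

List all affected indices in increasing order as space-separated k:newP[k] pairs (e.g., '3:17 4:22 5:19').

P[k] = A[0] + ... + A[k]
P[k] includes A[3] iff k >= 3
Affected indices: 3, 4, ..., 5; delta = -3
  P[3]: 41 + -3 = 38
  P[4]: 46 + -3 = 43
  P[5]: 36 + -3 = 33

Answer: 3:38 4:43 5:33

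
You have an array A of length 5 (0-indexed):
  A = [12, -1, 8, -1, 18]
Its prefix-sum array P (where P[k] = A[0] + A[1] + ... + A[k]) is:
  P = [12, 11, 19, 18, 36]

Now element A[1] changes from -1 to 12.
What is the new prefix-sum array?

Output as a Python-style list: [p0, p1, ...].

Change: A[1] -1 -> 12, delta = 13
P[k] for k < 1: unchanged (A[1] not included)
P[k] for k >= 1: shift by delta = 13
  P[0] = 12 + 0 = 12
  P[1] = 11 + 13 = 24
  P[2] = 19 + 13 = 32
  P[3] = 18 + 13 = 31
  P[4] = 36 + 13 = 49

Answer: [12, 24, 32, 31, 49]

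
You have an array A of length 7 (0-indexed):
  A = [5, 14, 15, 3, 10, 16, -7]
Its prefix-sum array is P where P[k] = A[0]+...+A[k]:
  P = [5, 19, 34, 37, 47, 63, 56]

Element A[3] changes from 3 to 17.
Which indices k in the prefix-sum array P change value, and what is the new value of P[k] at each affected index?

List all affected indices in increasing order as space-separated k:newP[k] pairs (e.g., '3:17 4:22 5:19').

Answer: 3:51 4:61 5:77 6:70

Derivation:
P[k] = A[0] + ... + A[k]
P[k] includes A[3] iff k >= 3
Affected indices: 3, 4, ..., 6; delta = 14
  P[3]: 37 + 14 = 51
  P[4]: 47 + 14 = 61
  P[5]: 63 + 14 = 77
  P[6]: 56 + 14 = 70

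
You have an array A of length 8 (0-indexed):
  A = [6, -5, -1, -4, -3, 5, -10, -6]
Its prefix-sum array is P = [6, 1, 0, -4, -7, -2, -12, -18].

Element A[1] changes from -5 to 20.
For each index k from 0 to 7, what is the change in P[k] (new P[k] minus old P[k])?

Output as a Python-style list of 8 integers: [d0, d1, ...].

Answer: [0, 25, 25, 25, 25, 25, 25, 25]

Derivation:
Element change: A[1] -5 -> 20, delta = 25
For k < 1: P[k] unchanged, delta_P[k] = 0
For k >= 1: P[k] shifts by exactly 25
Delta array: [0, 25, 25, 25, 25, 25, 25, 25]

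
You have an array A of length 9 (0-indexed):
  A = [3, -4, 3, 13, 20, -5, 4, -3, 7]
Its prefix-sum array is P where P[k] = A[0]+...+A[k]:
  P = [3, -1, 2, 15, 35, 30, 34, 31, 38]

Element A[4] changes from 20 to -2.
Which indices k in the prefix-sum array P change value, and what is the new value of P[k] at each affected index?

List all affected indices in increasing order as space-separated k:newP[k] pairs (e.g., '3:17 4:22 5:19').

Answer: 4:13 5:8 6:12 7:9 8:16

Derivation:
P[k] = A[0] + ... + A[k]
P[k] includes A[4] iff k >= 4
Affected indices: 4, 5, ..., 8; delta = -22
  P[4]: 35 + -22 = 13
  P[5]: 30 + -22 = 8
  P[6]: 34 + -22 = 12
  P[7]: 31 + -22 = 9
  P[8]: 38 + -22 = 16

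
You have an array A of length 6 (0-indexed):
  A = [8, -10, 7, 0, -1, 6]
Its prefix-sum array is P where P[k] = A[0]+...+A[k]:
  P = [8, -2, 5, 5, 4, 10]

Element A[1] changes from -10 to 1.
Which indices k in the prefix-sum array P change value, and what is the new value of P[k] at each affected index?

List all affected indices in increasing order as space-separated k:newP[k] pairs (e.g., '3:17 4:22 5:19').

P[k] = A[0] + ... + A[k]
P[k] includes A[1] iff k >= 1
Affected indices: 1, 2, ..., 5; delta = 11
  P[1]: -2 + 11 = 9
  P[2]: 5 + 11 = 16
  P[3]: 5 + 11 = 16
  P[4]: 4 + 11 = 15
  P[5]: 10 + 11 = 21

Answer: 1:9 2:16 3:16 4:15 5:21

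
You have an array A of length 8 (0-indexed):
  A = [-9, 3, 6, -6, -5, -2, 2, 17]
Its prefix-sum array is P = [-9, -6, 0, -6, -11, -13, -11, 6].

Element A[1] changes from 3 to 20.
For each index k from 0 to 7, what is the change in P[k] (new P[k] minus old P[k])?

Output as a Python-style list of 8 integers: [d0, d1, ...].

Answer: [0, 17, 17, 17, 17, 17, 17, 17]

Derivation:
Element change: A[1] 3 -> 20, delta = 17
For k < 1: P[k] unchanged, delta_P[k] = 0
For k >= 1: P[k] shifts by exactly 17
Delta array: [0, 17, 17, 17, 17, 17, 17, 17]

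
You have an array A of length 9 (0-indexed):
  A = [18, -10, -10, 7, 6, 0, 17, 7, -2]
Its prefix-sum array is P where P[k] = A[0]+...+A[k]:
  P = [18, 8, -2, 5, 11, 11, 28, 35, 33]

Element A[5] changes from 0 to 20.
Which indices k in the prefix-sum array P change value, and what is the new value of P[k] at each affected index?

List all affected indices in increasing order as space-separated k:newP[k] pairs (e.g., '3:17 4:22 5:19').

P[k] = A[0] + ... + A[k]
P[k] includes A[5] iff k >= 5
Affected indices: 5, 6, ..., 8; delta = 20
  P[5]: 11 + 20 = 31
  P[6]: 28 + 20 = 48
  P[7]: 35 + 20 = 55
  P[8]: 33 + 20 = 53

Answer: 5:31 6:48 7:55 8:53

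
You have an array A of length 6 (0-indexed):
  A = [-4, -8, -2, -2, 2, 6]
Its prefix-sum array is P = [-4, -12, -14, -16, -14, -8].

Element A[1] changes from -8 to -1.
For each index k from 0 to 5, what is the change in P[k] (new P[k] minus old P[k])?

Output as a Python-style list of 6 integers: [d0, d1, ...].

Answer: [0, 7, 7, 7, 7, 7]

Derivation:
Element change: A[1] -8 -> -1, delta = 7
For k < 1: P[k] unchanged, delta_P[k] = 0
For k >= 1: P[k] shifts by exactly 7
Delta array: [0, 7, 7, 7, 7, 7]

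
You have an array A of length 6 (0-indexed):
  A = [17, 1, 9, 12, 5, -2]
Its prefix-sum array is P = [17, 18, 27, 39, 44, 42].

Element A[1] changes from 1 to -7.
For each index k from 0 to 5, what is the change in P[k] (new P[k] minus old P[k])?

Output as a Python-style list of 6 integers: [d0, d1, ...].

Answer: [0, -8, -8, -8, -8, -8]

Derivation:
Element change: A[1] 1 -> -7, delta = -8
For k < 1: P[k] unchanged, delta_P[k] = 0
For k >= 1: P[k] shifts by exactly -8
Delta array: [0, -8, -8, -8, -8, -8]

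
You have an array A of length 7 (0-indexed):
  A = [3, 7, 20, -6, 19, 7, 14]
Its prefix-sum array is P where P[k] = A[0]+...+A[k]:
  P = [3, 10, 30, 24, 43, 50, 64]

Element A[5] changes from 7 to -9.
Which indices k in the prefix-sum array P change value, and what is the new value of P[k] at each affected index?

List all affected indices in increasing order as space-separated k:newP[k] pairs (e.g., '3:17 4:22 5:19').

P[k] = A[0] + ... + A[k]
P[k] includes A[5] iff k >= 5
Affected indices: 5, 6, ..., 6; delta = -16
  P[5]: 50 + -16 = 34
  P[6]: 64 + -16 = 48

Answer: 5:34 6:48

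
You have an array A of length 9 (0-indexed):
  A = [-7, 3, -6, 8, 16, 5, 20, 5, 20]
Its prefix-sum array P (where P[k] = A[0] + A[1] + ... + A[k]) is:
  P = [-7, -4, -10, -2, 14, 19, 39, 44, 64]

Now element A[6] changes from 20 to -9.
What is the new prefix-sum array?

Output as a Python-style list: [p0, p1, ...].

Answer: [-7, -4, -10, -2, 14, 19, 10, 15, 35]

Derivation:
Change: A[6] 20 -> -9, delta = -29
P[k] for k < 6: unchanged (A[6] not included)
P[k] for k >= 6: shift by delta = -29
  P[0] = -7 + 0 = -7
  P[1] = -4 + 0 = -4
  P[2] = -10 + 0 = -10
  P[3] = -2 + 0 = -2
  P[4] = 14 + 0 = 14
  P[5] = 19 + 0 = 19
  P[6] = 39 + -29 = 10
  P[7] = 44 + -29 = 15
  P[8] = 64 + -29 = 35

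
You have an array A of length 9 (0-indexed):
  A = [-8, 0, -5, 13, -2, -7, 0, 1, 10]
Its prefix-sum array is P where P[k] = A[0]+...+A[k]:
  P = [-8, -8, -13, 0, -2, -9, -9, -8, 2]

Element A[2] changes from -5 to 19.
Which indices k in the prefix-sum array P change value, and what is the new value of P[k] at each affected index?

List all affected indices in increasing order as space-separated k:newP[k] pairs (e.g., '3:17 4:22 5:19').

Answer: 2:11 3:24 4:22 5:15 6:15 7:16 8:26

Derivation:
P[k] = A[0] + ... + A[k]
P[k] includes A[2] iff k >= 2
Affected indices: 2, 3, ..., 8; delta = 24
  P[2]: -13 + 24 = 11
  P[3]: 0 + 24 = 24
  P[4]: -2 + 24 = 22
  P[5]: -9 + 24 = 15
  P[6]: -9 + 24 = 15
  P[7]: -8 + 24 = 16
  P[8]: 2 + 24 = 26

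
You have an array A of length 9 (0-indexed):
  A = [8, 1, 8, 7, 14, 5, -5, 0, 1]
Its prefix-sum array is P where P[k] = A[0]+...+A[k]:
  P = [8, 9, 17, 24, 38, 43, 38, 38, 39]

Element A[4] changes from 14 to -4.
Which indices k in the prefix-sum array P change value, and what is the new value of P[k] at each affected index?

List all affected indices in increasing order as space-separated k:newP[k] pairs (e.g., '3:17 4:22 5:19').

P[k] = A[0] + ... + A[k]
P[k] includes A[4] iff k >= 4
Affected indices: 4, 5, ..., 8; delta = -18
  P[4]: 38 + -18 = 20
  P[5]: 43 + -18 = 25
  P[6]: 38 + -18 = 20
  P[7]: 38 + -18 = 20
  P[8]: 39 + -18 = 21

Answer: 4:20 5:25 6:20 7:20 8:21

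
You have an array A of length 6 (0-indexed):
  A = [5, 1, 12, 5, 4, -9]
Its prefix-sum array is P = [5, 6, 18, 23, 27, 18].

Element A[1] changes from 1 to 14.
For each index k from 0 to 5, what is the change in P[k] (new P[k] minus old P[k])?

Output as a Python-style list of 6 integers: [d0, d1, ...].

Answer: [0, 13, 13, 13, 13, 13]

Derivation:
Element change: A[1] 1 -> 14, delta = 13
For k < 1: P[k] unchanged, delta_P[k] = 0
For k >= 1: P[k] shifts by exactly 13
Delta array: [0, 13, 13, 13, 13, 13]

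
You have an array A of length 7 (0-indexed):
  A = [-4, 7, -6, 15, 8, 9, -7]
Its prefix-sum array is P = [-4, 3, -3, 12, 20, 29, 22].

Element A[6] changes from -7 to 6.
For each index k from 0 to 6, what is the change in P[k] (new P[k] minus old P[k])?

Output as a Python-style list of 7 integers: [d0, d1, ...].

Element change: A[6] -7 -> 6, delta = 13
For k < 6: P[k] unchanged, delta_P[k] = 0
For k >= 6: P[k] shifts by exactly 13
Delta array: [0, 0, 0, 0, 0, 0, 13]

Answer: [0, 0, 0, 0, 0, 0, 13]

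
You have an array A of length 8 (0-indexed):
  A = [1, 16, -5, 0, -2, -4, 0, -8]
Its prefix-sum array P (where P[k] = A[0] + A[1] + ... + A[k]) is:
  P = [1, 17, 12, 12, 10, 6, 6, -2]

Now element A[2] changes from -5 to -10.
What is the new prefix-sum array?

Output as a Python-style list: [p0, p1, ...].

Change: A[2] -5 -> -10, delta = -5
P[k] for k < 2: unchanged (A[2] not included)
P[k] for k >= 2: shift by delta = -5
  P[0] = 1 + 0 = 1
  P[1] = 17 + 0 = 17
  P[2] = 12 + -5 = 7
  P[3] = 12 + -5 = 7
  P[4] = 10 + -5 = 5
  P[5] = 6 + -5 = 1
  P[6] = 6 + -5 = 1
  P[7] = -2 + -5 = -7

Answer: [1, 17, 7, 7, 5, 1, 1, -7]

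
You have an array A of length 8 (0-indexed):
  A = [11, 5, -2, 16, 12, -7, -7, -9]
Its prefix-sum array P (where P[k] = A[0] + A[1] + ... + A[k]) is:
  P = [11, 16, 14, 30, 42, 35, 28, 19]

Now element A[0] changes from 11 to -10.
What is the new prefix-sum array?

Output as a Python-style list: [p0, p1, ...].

Answer: [-10, -5, -7, 9, 21, 14, 7, -2]

Derivation:
Change: A[0] 11 -> -10, delta = -21
P[k] for k < 0: unchanged (A[0] not included)
P[k] for k >= 0: shift by delta = -21
  P[0] = 11 + -21 = -10
  P[1] = 16 + -21 = -5
  P[2] = 14 + -21 = -7
  P[3] = 30 + -21 = 9
  P[4] = 42 + -21 = 21
  P[5] = 35 + -21 = 14
  P[6] = 28 + -21 = 7
  P[7] = 19 + -21 = -2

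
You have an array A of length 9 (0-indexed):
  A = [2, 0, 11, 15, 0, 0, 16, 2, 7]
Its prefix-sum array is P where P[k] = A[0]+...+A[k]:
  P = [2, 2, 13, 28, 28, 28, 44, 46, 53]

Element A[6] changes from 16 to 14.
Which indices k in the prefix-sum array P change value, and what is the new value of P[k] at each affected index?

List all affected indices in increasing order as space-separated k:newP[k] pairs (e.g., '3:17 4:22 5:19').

Answer: 6:42 7:44 8:51

Derivation:
P[k] = A[0] + ... + A[k]
P[k] includes A[6] iff k >= 6
Affected indices: 6, 7, ..., 8; delta = -2
  P[6]: 44 + -2 = 42
  P[7]: 46 + -2 = 44
  P[8]: 53 + -2 = 51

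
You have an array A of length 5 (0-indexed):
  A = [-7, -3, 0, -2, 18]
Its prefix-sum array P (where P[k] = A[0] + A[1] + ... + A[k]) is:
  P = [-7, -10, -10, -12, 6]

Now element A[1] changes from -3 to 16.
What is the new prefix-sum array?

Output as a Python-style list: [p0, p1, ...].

Change: A[1] -3 -> 16, delta = 19
P[k] for k < 1: unchanged (A[1] not included)
P[k] for k >= 1: shift by delta = 19
  P[0] = -7 + 0 = -7
  P[1] = -10 + 19 = 9
  P[2] = -10 + 19 = 9
  P[3] = -12 + 19 = 7
  P[4] = 6 + 19 = 25

Answer: [-7, 9, 9, 7, 25]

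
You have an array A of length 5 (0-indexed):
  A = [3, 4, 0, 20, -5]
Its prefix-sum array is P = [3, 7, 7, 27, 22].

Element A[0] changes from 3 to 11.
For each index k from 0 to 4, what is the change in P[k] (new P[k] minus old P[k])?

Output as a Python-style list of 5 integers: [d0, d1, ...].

Answer: [8, 8, 8, 8, 8]

Derivation:
Element change: A[0] 3 -> 11, delta = 8
For k < 0: P[k] unchanged, delta_P[k] = 0
For k >= 0: P[k] shifts by exactly 8
Delta array: [8, 8, 8, 8, 8]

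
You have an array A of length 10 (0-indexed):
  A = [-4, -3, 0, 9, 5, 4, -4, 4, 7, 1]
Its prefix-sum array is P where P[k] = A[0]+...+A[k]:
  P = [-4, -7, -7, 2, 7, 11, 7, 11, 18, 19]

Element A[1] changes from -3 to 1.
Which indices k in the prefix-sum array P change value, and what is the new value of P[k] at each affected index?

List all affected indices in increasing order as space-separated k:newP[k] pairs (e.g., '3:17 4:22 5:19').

P[k] = A[0] + ... + A[k]
P[k] includes A[1] iff k >= 1
Affected indices: 1, 2, ..., 9; delta = 4
  P[1]: -7 + 4 = -3
  P[2]: -7 + 4 = -3
  P[3]: 2 + 4 = 6
  P[4]: 7 + 4 = 11
  P[5]: 11 + 4 = 15
  P[6]: 7 + 4 = 11
  P[7]: 11 + 4 = 15
  P[8]: 18 + 4 = 22
  P[9]: 19 + 4 = 23

Answer: 1:-3 2:-3 3:6 4:11 5:15 6:11 7:15 8:22 9:23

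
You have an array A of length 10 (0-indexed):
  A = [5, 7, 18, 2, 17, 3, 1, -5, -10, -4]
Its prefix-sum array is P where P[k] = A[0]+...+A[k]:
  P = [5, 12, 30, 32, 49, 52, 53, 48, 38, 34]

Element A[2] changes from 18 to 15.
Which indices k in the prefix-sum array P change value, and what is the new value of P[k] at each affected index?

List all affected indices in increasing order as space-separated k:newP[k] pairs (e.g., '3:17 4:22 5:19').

Answer: 2:27 3:29 4:46 5:49 6:50 7:45 8:35 9:31

Derivation:
P[k] = A[0] + ... + A[k]
P[k] includes A[2] iff k >= 2
Affected indices: 2, 3, ..., 9; delta = -3
  P[2]: 30 + -3 = 27
  P[3]: 32 + -3 = 29
  P[4]: 49 + -3 = 46
  P[5]: 52 + -3 = 49
  P[6]: 53 + -3 = 50
  P[7]: 48 + -3 = 45
  P[8]: 38 + -3 = 35
  P[9]: 34 + -3 = 31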